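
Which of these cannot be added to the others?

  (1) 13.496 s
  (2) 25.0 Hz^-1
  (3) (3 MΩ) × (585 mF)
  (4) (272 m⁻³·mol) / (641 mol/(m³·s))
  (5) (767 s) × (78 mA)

(5)

Dimensions:
  (1) s
  (2) Hz⁻¹ = (s⁻¹)⁻¹ = s
  (3) [kg·m²·s⁻³·A⁻²] · [kg⁻¹·m⁻²·s⁴·A²] = s
  (4) [m⁻³·mol] / [m⁻³·s⁻¹·mol] = s
  (5) [s] · [A] = s·A
All reduce to s except (5), which is s·A.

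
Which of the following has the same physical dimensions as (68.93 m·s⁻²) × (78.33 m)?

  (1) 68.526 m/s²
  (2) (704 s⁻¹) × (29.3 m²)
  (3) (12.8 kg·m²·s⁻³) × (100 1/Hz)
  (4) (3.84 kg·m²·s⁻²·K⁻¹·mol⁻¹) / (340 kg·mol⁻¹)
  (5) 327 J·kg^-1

Reference: [m·s⁻²] · [m] = m²·s⁻².
Each option:
  (1) m·s⁻²
  (2) [s⁻¹] · [m²] = m²·s⁻¹
  (3) [kg·m²·s⁻³] · [s] = kg·m²·s⁻²
  (4) [kg·m²·s⁻²·K⁻¹·mol⁻¹] / [kg·mol⁻¹] = m²·s⁻²·K⁻¹
  (5) J·kg⁻¹ = N·m·kg⁻¹ = m²·s⁻²  ← same
Only (5) matches m²·s⁻².

(5)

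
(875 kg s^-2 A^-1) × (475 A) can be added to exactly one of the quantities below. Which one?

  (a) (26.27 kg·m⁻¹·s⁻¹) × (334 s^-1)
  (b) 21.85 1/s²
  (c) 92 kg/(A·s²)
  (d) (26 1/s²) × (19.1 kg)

(d)

Reference: [kg·s⁻²·A⁻¹] · [A] = kg·s⁻².
Each option:
  (a) [kg·m⁻¹·s⁻¹] · [s⁻¹] = kg·m⁻¹·s⁻²
  (b) s⁻²
  (c) kg·s⁻²·A⁻¹
  (d) [s⁻²] · [kg] = kg·s⁻²  ← same
Only (d) matches kg·s⁻².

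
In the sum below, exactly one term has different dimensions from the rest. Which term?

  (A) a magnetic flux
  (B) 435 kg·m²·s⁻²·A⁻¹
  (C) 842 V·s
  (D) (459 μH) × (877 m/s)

Work out the base dimensions of each:
  (A) [magnetic flux] = kg·m²·s⁻²·A⁻¹
  (B) kg·m²·s⁻²·A⁻¹
  (C) V·s = J·C⁻¹·s = kg·m²·s⁻²·A⁻¹
  (D) [kg·m²·s⁻²·A⁻²] · [m·s⁻¹] = kg·m³·s⁻³·A⁻²
All reduce to kg·m²·s⁻²·A⁻¹ except (D), which is kg·m³·s⁻³·A⁻².

(D)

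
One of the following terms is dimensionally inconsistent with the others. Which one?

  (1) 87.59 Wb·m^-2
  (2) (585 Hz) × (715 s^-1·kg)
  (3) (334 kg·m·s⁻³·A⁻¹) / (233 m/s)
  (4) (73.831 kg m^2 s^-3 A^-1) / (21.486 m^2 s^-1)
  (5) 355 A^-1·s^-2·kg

Expand each in SI base units:
  (1) Wb·m⁻² = V·s·m⁻² = kg·s⁻²·A⁻¹
  (2) [s⁻¹] · [kg·s⁻¹] = kg·s⁻²
  (3) [kg·m·s⁻³·A⁻¹] / [m·s⁻¹] = kg·s⁻²·A⁻¹
  (4) [kg·m²·s⁻³·A⁻¹] / [m²·s⁻¹] = kg·s⁻²·A⁻¹
  (5) kg·s⁻²·A⁻¹
All reduce to kg·s⁻²·A⁻¹ except (2), which is kg·s⁻².

(2)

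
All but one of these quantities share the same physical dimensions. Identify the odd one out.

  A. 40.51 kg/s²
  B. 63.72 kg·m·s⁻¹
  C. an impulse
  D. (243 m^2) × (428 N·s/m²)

In SI base units:
  A. kg·s⁻²
  B. kg·m·s⁻¹
  C. [impulse] = kg·m·s⁻¹
  D. [m²] · [kg·m⁻¹·s⁻¹] = kg·m·s⁻¹
All reduce to kg·m·s⁻¹ except A., which is kg·s⁻².

A.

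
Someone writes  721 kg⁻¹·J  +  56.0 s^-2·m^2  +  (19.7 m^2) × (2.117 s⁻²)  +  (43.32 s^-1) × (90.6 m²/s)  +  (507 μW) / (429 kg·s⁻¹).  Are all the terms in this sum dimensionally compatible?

Yes

Reduce each to base SI dimensions:
  721 kg⁻¹·J:  J·kg⁻¹ = N·m·kg⁻¹ = m²·s⁻²
  56.0 s^-2·m^2:  m²·s⁻²
  (19.7 m^2) × (2.117 s⁻²):  [m²] · [s⁻²] = m²·s⁻²
  (43.32 s^-1) × (90.6 m²/s):  [s⁻¹] · [m²·s⁻¹] = m²·s⁻²
  (507 μW) / (429 kg·s⁻¹):  [kg·m²·s⁻³] / [kg·s⁻¹] = m²·s⁻²
Every term reduces to m²·s⁻².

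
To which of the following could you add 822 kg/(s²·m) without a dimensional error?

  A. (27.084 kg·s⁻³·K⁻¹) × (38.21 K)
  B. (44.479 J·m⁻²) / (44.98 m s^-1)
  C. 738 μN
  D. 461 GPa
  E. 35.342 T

D.

Reference: kg·m⁻¹·s⁻².
Each option:
  A. [kg·s⁻³·K⁻¹] · [K] = kg·s⁻³
  B. [kg·s⁻²] / [m·s⁻¹] = kg·m⁻¹·s⁻¹
  C. N = kg·m·s⁻²
  D. Pa = N·m⁻² = kg·m⁻¹·s⁻²  ← same
  E. T = Wb·m⁻² = kg·s⁻²·A⁻¹
Only D. matches kg·m⁻¹·s⁻².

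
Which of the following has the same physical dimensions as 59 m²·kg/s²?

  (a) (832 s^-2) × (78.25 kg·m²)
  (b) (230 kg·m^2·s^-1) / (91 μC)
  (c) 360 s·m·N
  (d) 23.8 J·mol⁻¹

Reference: kg·m²·s⁻².
Each option:
  (a) [s⁻²] · [kg·m²] = kg·m²·s⁻²  ← same
  (b) [kg·m²·s⁻¹] / [s·A] = kg·m²·s⁻²·A⁻¹
  (c) N·m·s = kg·m·s⁻²·m·s = kg·m²·s⁻¹
  (d) J·mol⁻¹ = N·m·mol⁻¹ = kg·m²·s⁻²·mol⁻¹
Only (a) matches kg·m²·s⁻².

(a)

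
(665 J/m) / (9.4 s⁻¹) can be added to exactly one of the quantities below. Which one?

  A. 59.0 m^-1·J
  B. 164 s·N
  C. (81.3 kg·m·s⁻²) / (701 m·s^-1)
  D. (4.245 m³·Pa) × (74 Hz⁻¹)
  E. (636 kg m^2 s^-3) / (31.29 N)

Reference: [kg·m·s⁻²] / [s⁻¹] = kg·m·s⁻¹.
Each option:
  A. J·m⁻¹ = N·m·m⁻¹ = kg·m·s⁻²
  B. N·s = kg·m·s⁻²·s = kg·m·s⁻¹  ← same
  C. [kg·m·s⁻²] / [m·s⁻¹] = kg·s⁻¹
  D. [kg·m²·s⁻²] · [s] = kg·m²·s⁻¹
  E. [kg·m²·s⁻³] / [kg·m·s⁻²] = m·s⁻¹
Only B. matches kg·m·s⁻¹.

B.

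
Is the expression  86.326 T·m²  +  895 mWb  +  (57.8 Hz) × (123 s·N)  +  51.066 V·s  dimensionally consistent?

No

Dimensions:
  86.326 T·m²:  T·m² = Wb·m⁻²·m² = kg·m²·s⁻²·A⁻¹
  895 mWb:  Wb = V·s = kg·m²·s⁻²·A⁻¹
  (57.8 Hz) × (123 s·N):  [s⁻¹] · [kg·m·s⁻¹] = kg·m·s⁻²
  51.066 V·s:  V·s = J·C⁻¹·s = kg·m²·s⁻²·A⁻¹
The terms do not share a single dimension (kg·m²·s⁻²·A⁻¹ vs kg·m·s⁻²).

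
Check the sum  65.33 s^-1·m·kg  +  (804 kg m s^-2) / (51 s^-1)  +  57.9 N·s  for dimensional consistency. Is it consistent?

Yes

Expand each in SI base units:
  65.33 s^-1·m·kg:  kg·m·s⁻¹
  (804 kg m s^-2) / (51 s^-1):  [kg·m·s⁻²] / [s⁻¹] = kg·m·s⁻¹
  57.9 N·s:  N·s = kg·m·s⁻²·s = kg·m·s⁻¹
Every term reduces to kg·m·s⁻¹.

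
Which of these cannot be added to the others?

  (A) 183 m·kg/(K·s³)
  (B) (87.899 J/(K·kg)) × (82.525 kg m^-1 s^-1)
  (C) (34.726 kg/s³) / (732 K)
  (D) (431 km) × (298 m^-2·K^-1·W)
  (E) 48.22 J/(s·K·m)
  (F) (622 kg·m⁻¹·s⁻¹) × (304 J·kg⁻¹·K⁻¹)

Expand each in SI base units:
  (A) kg·m·s⁻³·K⁻¹
  (B) [m²·s⁻²·K⁻¹] · [kg·m⁻¹·s⁻¹] = kg·m·s⁻³·K⁻¹
  (C) [kg·s⁻³] / [K] = kg·s⁻³·K⁻¹
  (D) [m] · [kg·s⁻³·K⁻¹] = kg·m·s⁻³·K⁻¹
  (E) J·s⁻¹·m⁻¹·K⁻¹ = N·m·s⁻¹·m⁻¹·K⁻¹ = kg·m·s⁻³·K⁻¹
  (F) [kg·m⁻¹·s⁻¹] · [m²·s⁻²·K⁻¹] = kg·m·s⁻³·K⁻¹
All reduce to kg·m·s⁻³·K⁻¹ except (C), which is kg·s⁻³·K⁻¹.

(C)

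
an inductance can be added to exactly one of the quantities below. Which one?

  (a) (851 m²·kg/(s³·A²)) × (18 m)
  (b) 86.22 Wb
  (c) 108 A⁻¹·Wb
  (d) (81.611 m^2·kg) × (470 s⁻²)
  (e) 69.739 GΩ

(c)

Reference: [inductance] = kg·m²·s⁻²·A⁻².
Each option:
  (a) [kg·m²·s⁻³·A⁻²] · [m] = kg·m³·s⁻³·A⁻²
  (b) Wb = V·s = kg·m²·s⁻²·A⁻¹
  (c) Wb·A⁻¹ = V·s·A⁻¹ = kg·m²·s⁻²·A⁻²  ← same
  (d) [kg·m²] · [s⁻²] = kg·m²·s⁻²
  (e) Ω = V·A⁻¹ = kg·m²·s⁻³·A⁻²
Only (c) matches kg·m²·s⁻²·A⁻².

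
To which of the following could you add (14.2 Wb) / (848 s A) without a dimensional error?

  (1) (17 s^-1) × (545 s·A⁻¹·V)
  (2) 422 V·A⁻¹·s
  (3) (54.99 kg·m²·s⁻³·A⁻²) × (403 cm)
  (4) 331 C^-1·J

(1)

Reference: [kg·m²·s⁻²·A⁻¹] / [s·A] = kg·m²·s⁻³·A⁻².
Each option:
  (1) [s⁻¹] · [kg·m²·s⁻²·A⁻²] = kg·m²·s⁻³·A⁻²  ← same
  (2) V·s·A⁻¹ = J·C⁻¹·s·A⁻¹ = kg·m²·s⁻²·A⁻²
  (3) [kg·m²·s⁻³·A⁻²] · [m] = kg·m³·s⁻³·A⁻²
  (4) J·C⁻¹ = N·m·(s·A)⁻¹ = kg·m²·s⁻³·A⁻¹
Only (1) matches kg·m²·s⁻³·A⁻².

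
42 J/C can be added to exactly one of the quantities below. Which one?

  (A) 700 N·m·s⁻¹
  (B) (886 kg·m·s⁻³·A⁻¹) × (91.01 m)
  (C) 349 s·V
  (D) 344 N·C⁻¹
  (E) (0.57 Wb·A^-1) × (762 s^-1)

(B)

Reference: J·C⁻¹ = N·m·(s·A)⁻¹ = kg·m²·s⁻³·A⁻¹.
Each option:
  (A) N·m·s⁻¹ = kg·m·s⁻²·m·s⁻¹ = kg·m²·s⁻³
  (B) [kg·m·s⁻³·A⁻¹] · [m] = kg·m²·s⁻³·A⁻¹  ← same
  (C) V·s = J·C⁻¹·s = kg·m²·s⁻²·A⁻¹
  (D) N·C⁻¹ = kg·m·s⁻²·(s·A)⁻¹ = kg·m·s⁻³·A⁻¹
  (E) [kg·m²·s⁻²·A⁻²] · [s⁻¹] = kg·m²·s⁻³·A⁻²
Only (B) matches kg·m²·s⁻³·A⁻¹.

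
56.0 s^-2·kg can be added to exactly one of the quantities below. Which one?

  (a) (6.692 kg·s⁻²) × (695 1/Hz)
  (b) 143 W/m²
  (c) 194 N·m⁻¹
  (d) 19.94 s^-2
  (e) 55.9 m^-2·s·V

Reference: kg·s⁻².
Each option:
  (a) [kg·s⁻²] · [s] = kg·s⁻¹
  (b) W·m⁻² = J·s⁻¹·m⁻² = kg·s⁻³
  (c) N·m⁻¹ = kg·m·s⁻²·m⁻¹ = kg·s⁻²  ← same
  (d) s⁻²
  (e) V·s·m⁻² = J·C⁻¹·s·m⁻² = kg·s⁻²·A⁻¹
Only (c) matches kg·s⁻².

(c)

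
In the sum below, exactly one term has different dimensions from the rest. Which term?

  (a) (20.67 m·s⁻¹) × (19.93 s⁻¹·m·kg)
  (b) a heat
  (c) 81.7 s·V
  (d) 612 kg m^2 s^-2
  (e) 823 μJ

Dimensions:
  (a) [m·s⁻¹] · [kg·m·s⁻¹] = kg·m²·s⁻²
  (b) [heat] = kg·m²·s⁻²
  (c) V·s = J·C⁻¹·s = kg·m²·s⁻²·A⁻¹
  (d) kg·m²·s⁻²
  (e) J = N·m = kg·m²·s⁻²
All reduce to kg·m²·s⁻² except (c), which is kg·m²·s⁻²·A⁻¹.

(c)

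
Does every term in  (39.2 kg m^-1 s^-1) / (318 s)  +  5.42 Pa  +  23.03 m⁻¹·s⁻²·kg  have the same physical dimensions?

Yes

In SI base units:
  (39.2 kg m^-1 s^-1) / (318 s):  [kg·m⁻¹·s⁻¹] / [s] = kg·m⁻¹·s⁻²
  5.42 Pa:  Pa = N·m⁻² = kg·m⁻¹·s⁻²
  23.03 m⁻¹·s⁻²·kg:  kg·m⁻¹·s⁻²
Every term reduces to kg·m⁻¹·s⁻².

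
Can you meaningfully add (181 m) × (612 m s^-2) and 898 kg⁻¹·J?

Yes

Expand each in SI base units:
  (181 m) × (612 m s^-2):  [m] · [m·s⁻²] = m²·s⁻²
  898 kg⁻¹·J:  J·kg⁻¹ = N·m·kg⁻¹ = m²·s⁻²
Both are m²·s⁻², so they have the same dimensions and can be added.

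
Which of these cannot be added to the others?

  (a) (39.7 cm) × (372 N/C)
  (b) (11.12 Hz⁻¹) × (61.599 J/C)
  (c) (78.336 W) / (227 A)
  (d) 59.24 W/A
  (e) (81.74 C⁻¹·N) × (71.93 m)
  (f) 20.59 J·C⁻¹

In SI base units:
  (a) [m] · [kg·m·s⁻³·A⁻¹] = kg·m²·s⁻³·A⁻¹
  (b) [s] · [kg·m²·s⁻³·A⁻¹] = kg·m²·s⁻²·A⁻¹
  (c) [kg·m²·s⁻³] / [A] = kg·m²·s⁻³·A⁻¹
  (d) W·A⁻¹ = J·s⁻¹·A⁻¹ = kg·m²·s⁻³·A⁻¹
  (e) [kg·m·s⁻³·A⁻¹] · [m] = kg·m²·s⁻³·A⁻¹
  (f) J·C⁻¹ = N·m·(s·A)⁻¹ = kg·m²·s⁻³·A⁻¹
All reduce to kg·m²·s⁻³·A⁻¹ except (b), which is kg·m²·s⁻²·A⁻¹.

(b)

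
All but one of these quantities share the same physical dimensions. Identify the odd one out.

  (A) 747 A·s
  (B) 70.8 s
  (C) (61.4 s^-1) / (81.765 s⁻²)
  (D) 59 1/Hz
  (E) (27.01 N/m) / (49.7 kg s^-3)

Reduce each to base SI dimensions:
  (A) A·s = s·A
  (B) s
  (C) [s⁻¹] / [s⁻²] = s
  (D) Hz⁻¹ = (s⁻¹)⁻¹ = s
  (E) [kg·s⁻²] / [kg·s⁻³] = s
All reduce to s except (A), which is s·A.

(A)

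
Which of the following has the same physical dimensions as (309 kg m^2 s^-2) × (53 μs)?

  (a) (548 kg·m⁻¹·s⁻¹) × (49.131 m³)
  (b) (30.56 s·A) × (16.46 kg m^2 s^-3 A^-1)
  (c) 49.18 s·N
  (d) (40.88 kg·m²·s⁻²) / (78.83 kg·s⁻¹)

(a)

Reference: [kg·m²·s⁻²] · [s] = kg·m²·s⁻¹.
Each option:
  (a) [kg·m⁻¹·s⁻¹] · [m³] = kg·m²·s⁻¹  ← same
  (b) [s·A] · [kg·m²·s⁻³·A⁻¹] = kg·m²·s⁻²
  (c) N·s = kg·m·s⁻²·s = kg·m·s⁻¹
  (d) [kg·m²·s⁻²] / [kg·s⁻¹] = m²·s⁻¹
Only (a) matches kg·m²·s⁻¹.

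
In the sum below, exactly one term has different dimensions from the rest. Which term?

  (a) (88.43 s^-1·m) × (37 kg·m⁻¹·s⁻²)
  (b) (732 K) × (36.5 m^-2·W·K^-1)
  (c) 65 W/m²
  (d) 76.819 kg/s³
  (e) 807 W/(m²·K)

Reduce each to base SI dimensions:
  (a) [m·s⁻¹] · [kg·m⁻¹·s⁻²] = kg·s⁻³
  (b) [K] · [kg·s⁻³·K⁻¹] = kg·s⁻³
  (c) W·m⁻² = J·s⁻¹·m⁻² = kg·s⁻³
  (d) kg·s⁻³
  (e) W·m⁻²·K⁻¹ = J·s⁻¹·m⁻²·K⁻¹ = kg·s⁻³·K⁻¹
All reduce to kg·s⁻³ except (e), which is kg·s⁻³·K⁻¹.

(e)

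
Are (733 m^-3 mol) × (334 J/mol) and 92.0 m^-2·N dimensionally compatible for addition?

Work out the base dimensions of each:
  (733 m^-3 mol) × (334 J/mol):  [m⁻³·mol] · [kg·m²·s⁻²·mol⁻¹] = kg·m⁻¹·s⁻²
  92.0 m^-2·N:  N·m⁻² = kg·m·s⁻²·m⁻² = kg·m⁻¹·s⁻²
Both are kg·m⁻¹·s⁻², so they have the same dimensions and can be added.

Yes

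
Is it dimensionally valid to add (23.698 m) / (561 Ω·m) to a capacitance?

In SI base units:
  (23.698 m) / (561 Ω·m):  [m] / [kg·m³·s⁻³·A⁻²] = kg⁻¹·m⁻²·s³·A²
  a capacitance:  [capacitance] = kg⁻¹·m⁻²·s⁴·A²
kg⁻¹·m⁻²·s³·A² ≠ kg⁻¹·m⁻²·s⁴·A², so they cannot be added.

No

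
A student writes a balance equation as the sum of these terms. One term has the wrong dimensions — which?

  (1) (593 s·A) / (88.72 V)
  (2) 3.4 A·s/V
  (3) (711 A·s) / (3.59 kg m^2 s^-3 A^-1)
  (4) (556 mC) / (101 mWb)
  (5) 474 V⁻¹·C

(4)

Work out the base dimensions of each:
  (1) [s·A] / [kg·m²·s⁻³·A⁻¹] = kg⁻¹·m⁻²·s⁴·A²
  (2) A·s·V⁻¹ = A·s·(J·C⁻¹)⁻¹ = kg⁻¹·m⁻²·s⁴·A²
  (3) [s·A] / [kg·m²·s⁻³·A⁻¹] = kg⁻¹·m⁻²·s⁴·A²
  (4) [s·A] / [kg·m²·s⁻²·A⁻¹] = kg⁻¹·m⁻²·s³·A²
  (5) C·V⁻¹ = s·A·(J·C⁻¹)⁻¹ = kg⁻¹·m⁻²·s⁴·A²
All reduce to kg⁻¹·m⁻²·s⁴·A² except (4), which is kg⁻¹·m⁻²·s³·A².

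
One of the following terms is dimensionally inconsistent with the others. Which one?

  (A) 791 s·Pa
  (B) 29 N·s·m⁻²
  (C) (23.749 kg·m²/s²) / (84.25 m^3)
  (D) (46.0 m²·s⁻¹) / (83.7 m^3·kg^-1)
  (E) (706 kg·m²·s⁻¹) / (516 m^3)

(C)

Dimensions:
  (A) Pa·s = N·m⁻²·s = kg·m⁻¹·s⁻¹
  (B) N·s·m⁻² = kg·m·s⁻²·s·m⁻² = kg·m⁻¹·s⁻¹
  (C) [kg·m²·s⁻²] / [m³] = kg·m⁻¹·s⁻²
  (D) [m²·s⁻¹] / [kg⁻¹·m³] = kg·m⁻¹·s⁻¹
  (E) [kg·m²·s⁻¹] / [m³] = kg·m⁻¹·s⁻¹
All reduce to kg·m⁻¹·s⁻¹ except (C), which is kg·m⁻¹·s⁻².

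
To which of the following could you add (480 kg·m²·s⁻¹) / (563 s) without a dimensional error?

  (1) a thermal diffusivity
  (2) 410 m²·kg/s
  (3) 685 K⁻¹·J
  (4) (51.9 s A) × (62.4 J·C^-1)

Reference: [kg·m²·s⁻¹] / [s] = kg·m²·s⁻².
Each option:
  (1) [thermal diffusivity] = m²·s⁻¹
  (2) kg·m²·s⁻¹
  (3) J·K⁻¹ = N·m·K⁻¹ = kg·m²·s⁻²·K⁻¹
  (4) [s·A] · [kg·m²·s⁻³·A⁻¹] = kg·m²·s⁻²  ← same
Only (4) matches kg·m²·s⁻².

(4)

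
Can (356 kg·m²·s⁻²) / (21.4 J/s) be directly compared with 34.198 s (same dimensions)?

Yes

Work out the base dimensions of each:
  (356 kg·m²·s⁻²) / (21.4 J/s):  [kg·m²·s⁻²] / [kg·m²·s⁻³] = s
  34.198 s:  s
Both are s, so they have the same dimensions and can be added.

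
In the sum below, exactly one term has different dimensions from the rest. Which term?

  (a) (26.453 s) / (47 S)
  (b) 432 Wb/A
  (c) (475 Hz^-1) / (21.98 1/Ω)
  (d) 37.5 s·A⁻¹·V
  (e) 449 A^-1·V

(e)

Expand each in SI base units:
  (a) [s] / [kg⁻¹·m⁻²·s³·A²] = kg·m²·s⁻²·A⁻²
  (b) Wb·A⁻¹ = V·s·A⁻¹ = kg·m²·s⁻²·A⁻²
  (c) [s] / [kg⁻¹·m⁻²·s³·A²] = kg·m²·s⁻²·A⁻²
  (d) V·s·A⁻¹ = J·C⁻¹·s·A⁻¹ = kg·m²·s⁻²·A⁻²
  (e) V·A⁻¹ = J·C⁻¹·A⁻¹ = kg·m²·s⁻³·A⁻²
All reduce to kg·m²·s⁻²·A⁻² except (e), which is kg·m²·s⁻³·A⁻².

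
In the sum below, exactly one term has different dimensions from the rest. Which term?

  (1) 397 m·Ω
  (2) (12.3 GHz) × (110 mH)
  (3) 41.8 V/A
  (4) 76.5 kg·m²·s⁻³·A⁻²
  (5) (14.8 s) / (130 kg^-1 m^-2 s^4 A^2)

(1)

Dimensions:
  (1) Ω·m = V·A⁻¹·m = kg·m³·s⁻³·A⁻²
  (2) [s⁻¹] · [kg·m²·s⁻²·A⁻²] = kg·m²·s⁻³·A⁻²
  (3) V·A⁻¹ = J·C⁻¹·A⁻¹ = kg·m²·s⁻³·A⁻²
  (4) kg·m²·s⁻³·A⁻²
  (5) [s] / [kg⁻¹·m⁻²·s⁴·A²] = kg·m²·s⁻³·A⁻²
All reduce to kg·m²·s⁻³·A⁻² except (1), which is kg·m³·s⁻³·A⁻².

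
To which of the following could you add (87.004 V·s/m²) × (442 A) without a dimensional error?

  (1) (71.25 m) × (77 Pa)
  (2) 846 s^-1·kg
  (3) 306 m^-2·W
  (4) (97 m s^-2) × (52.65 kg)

Reference: [kg·s⁻²·A⁻¹] · [A] = kg·s⁻².
Each option:
  (1) [m] · [kg·m⁻¹·s⁻²] = kg·s⁻²  ← same
  (2) kg·s⁻¹
  (3) W·m⁻² = J·s⁻¹·m⁻² = kg·s⁻³
  (4) [m·s⁻²] · [kg] = kg·m·s⁻²
Only (1) matches kg·s⁻².

(1)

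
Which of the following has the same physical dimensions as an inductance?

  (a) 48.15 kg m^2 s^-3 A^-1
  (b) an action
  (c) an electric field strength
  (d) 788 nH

(d)

Reference: [inductance] = kg·m²·s⁻²·A⁻².
Each option:
  (a) kg·m²·s⁻³·A⁻¹
  (b) [action] = kg·m²·s⁻¹
  (c) [electric field strength] = kg·m·s⁻³·A⁻¹
  (d) H = V·s·A⁻¹ = kg·m²·s⁻²·A⁻²  ← same
Only (d) matches kg·m²·s⁻²·A⁻².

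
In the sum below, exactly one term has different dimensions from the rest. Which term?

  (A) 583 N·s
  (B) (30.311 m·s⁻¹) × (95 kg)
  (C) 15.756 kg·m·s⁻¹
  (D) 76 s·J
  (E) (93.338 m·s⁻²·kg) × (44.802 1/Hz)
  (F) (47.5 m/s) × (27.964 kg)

(D)

Dimensions:
  (A) N·s = kg·m·s⁻²·s = kg·m·s⁻¹
  (B) [m·s⁻¹] · [kg] = kg·m·s⁻¹
  (C) kg·m·s⁻¹
  (D) J·s = N·m·s = kg·m²·s⁻¹
  (E) [kg·m·s⁻²] · [s] = kg·m·s⁻¹
  (F) [m·s⁻¹] · [kg] = kg·m·s⁻¹
All reduce to kg·m·s⁻¹ except (D), which is kg·m²·s⁻¹.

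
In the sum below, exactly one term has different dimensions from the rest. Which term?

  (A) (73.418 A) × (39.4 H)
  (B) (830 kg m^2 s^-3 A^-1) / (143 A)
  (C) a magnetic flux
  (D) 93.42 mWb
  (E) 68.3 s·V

(B)

Expand each in SI base units:
  (A) [A] · [kg·m²·s⁻²·A⁻²] = kg·m²·s⁻²·A⁻¹
  (B) [kg·m²·s⁻³·A⁻¹] / [A] = kg·m²·s⁻³·A⁻²
  (C) [magnetic flux] = kg·m²·s⁻²·A⁻¹
  (D) Wb = V·s = kg·m²·s⁻²·A⁻¹
  (E) V·s = J·C⁻¹·s = kg·m²·s⁻²·A⁻¹
All reduce to kg·m²·s⁻²·A⁻¹ except (B), which is kg·m²·s⁻³·A⁻².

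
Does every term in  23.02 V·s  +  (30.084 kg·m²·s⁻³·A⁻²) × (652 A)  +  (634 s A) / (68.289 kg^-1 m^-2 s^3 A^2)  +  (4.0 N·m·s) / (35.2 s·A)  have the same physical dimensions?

No

Dimensions:
  23.02 V·s:  V·s = J·C⁻¹·s = kg·m²·s⁻²·A⁻¹
  (30.084 kg·m²·s⁻³·A⁻²) × (652 A):  [kg·m²·s⁻³·A⁻²] · [A] = kg·m²·s⁻³·A⁻¹
  (634 s A) / (68.289 kg^-1 m^-2 s^3 A^2):  [s·A] / [kg⁻¹·m⁻²·s³·A²] = kg·m²·s⁻²·A⁻¹
  (4.0 N·m·s) / (35.2 s·A):  [kg·m²·s⁻¹] / [s·A] = kg·m²·s⁻²·A⁻¹
The terms do not share a single dimension (kg·m²·s⁻²·A⁻¹ vs kg·m²·s⁻³·A⁻¹).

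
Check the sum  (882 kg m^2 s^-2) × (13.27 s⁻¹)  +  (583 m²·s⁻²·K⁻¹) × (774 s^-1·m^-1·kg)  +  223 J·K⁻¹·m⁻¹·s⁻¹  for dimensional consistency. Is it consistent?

Work out the base dimensions of each:
  (882 kg m^2 s^-2) × (13.27 s⁻¹):  [kg·m²·s⁻²] · [s⁻¹] = kg·m²·s⁻³
  (583 m²·s⁻²·K⁻¹) × (774 s^-1·m^-1·kg):  [m²·s⁻²·K⁻¹] · [kg·m⁻¹·s⁻¹] = kg·m·s⁻³·K⁻¹
  223 J·K⁻¹·m⁻¹·s⁻¹:  J·s⁻¹·m⁻¹·K⁻¹ = N·m·s⁻¹·m⁻¹·K⁻¹ = kg·m·s⁻³·K⁻¹
The terms do not share a single dimension (kg·m²·s⁻³ vs kg·m·s⁻³·K⁻¹).

No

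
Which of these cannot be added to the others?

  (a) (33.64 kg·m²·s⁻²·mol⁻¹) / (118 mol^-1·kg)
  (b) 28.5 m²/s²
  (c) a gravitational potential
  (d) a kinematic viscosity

Expand each in SI base units:
  (a) [kg·m²·s⁻²·mol⁻¹] / [kg·mol⁻¹] = m²·s⁻²
  (b) m²·s⁻²
  (c) [gravitational potential] = m²·s⁻²
  (d) [kinematic viscosity] = m²·s⁻¹
All reduce to m²·s⁻² except (d), which is m²·s⁻¹.

(d)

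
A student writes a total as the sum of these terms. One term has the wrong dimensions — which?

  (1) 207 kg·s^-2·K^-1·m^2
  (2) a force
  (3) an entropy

(2)

Work out the base dimensions of each:
  (1) kg·m²·s⁻²·K⁻¹
  (2) [force] = kg·m·s⁻²
  (3) [entropy] = kg·m²·s⁻²·K⁻¹
All reduce to kg·m²·s⁻²·K⁻¹ except (2), which is kg·m·s⁻².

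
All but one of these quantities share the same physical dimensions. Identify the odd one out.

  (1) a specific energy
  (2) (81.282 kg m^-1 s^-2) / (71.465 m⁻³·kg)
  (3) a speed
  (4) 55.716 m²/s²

Work out the base dimensions of each:
  (1) [specific energy] = m²·s⁻²
  (2) [kg·m⁻¹·s⁻²] / [kg·m⁻³] = m²·s⁻²
  (3) [speed] = m·s⁻¹
  (4) m²·s⁻²
All reduce to m²·s⁻² except (3), which is m·s⁻¹.

(3)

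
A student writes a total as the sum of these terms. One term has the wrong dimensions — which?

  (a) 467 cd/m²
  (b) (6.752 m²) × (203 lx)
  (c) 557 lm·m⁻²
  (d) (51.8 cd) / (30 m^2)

(b)

Expand each in SI base units:
  (a) cd·m⁻² = m⁻²·cd
  (b) [m²] · [m⁻²·cd] = cd
  (c) lm·m⁻² = cd·m⁻² = m⁻²·cd
  (d) [cd] / [m²] = m⁻²·cd
All reduce to m⁻²·cd except (b), which is cd.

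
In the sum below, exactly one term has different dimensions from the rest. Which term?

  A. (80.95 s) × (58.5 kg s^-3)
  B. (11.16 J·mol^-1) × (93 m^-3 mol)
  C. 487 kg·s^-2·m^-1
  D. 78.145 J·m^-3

A.

Work out the base dimensions of each:
  A. [s] · [kg·s⁻³] = kg·s⁻²
  B. [kg·m²·s⁻²·mol⁻¹] · [m⁻³·mol] = kg·m⁻¹·s⁻²
  C. kg·m⁻¹·s⁻²
  D. J·m⁻³ = N·m·m⁻³ = kg·m⁻¹·s⁻²
All reduce to kg·m⁻¹·s⁻² except A., which is kg·s⁻².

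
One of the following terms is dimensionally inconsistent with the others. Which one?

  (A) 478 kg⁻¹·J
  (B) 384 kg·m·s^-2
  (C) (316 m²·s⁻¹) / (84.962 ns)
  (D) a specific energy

(B)

Expand each in SI base units:
  (A) J·kg⁻¹ = N·m·kg⁻¹ = m²·s⁻²
  (B) kg·m·s⁻²
  (C) [m²·s⁻¹] / [s] = m²·s⁻²
  (D) [specific energy] = m²·s⁻²
All reduce to m²·s⁻² except (B), which is kg·m·s⁻².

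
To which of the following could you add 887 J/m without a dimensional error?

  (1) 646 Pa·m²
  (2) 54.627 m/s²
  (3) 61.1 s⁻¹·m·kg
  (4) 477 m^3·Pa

(1)

Reference: J·m⁻¹ = N·m·m⁻¹ = kg·m·s⁻².
Each option:
  (1) Pa·m² = N·m⁻²·m² = kg·m·s⁻²  ← same
  (2) m·s⁻²
  (3) kg·m·s⁻¹
  (4) Pa·m³ = N·m⁻²·m³ = kg·m²·s⁻²
Only (1) matches kg·m·s⁻².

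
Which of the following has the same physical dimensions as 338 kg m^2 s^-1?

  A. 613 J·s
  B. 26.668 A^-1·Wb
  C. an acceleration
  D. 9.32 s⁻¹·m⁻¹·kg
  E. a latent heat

Reference: kg·m²·s⁻¹.
Each option:
  A. J·s = N·m·s = kg·m²·s⁻¹  ← same
  B. Wb·A⁻¹ = V·s·A⁻¹ = kg·m²·s⁻²·A⁻²
  C. [acceleration] = m·s⁻²
  D. kg·m⁻¹·s⁻¹
  E. [latent heat] = m²·s⁻²
Only A. matches kg·m²·s⁻¹.

A.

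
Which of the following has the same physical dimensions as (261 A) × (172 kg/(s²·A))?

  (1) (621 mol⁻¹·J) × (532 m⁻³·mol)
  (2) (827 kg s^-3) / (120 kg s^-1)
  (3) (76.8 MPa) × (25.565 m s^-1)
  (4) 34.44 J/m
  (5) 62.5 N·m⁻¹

(5)

Reference: [A] · [kg·s⁻²·A⁻¹] = kg·s⁻².
Each option:
  (1) [kg·m²·s⁻²·mol⁻¹] · [m⁻³·mol] = kg·m⁻¹·s⁻²
  (2) [kg·s⁻³] / [kg·s⁻¹] = s⁻²
  (3) [kg·m⁻¹·s⁻²] · [m·s⁻¹] = kg·s⁻³
  (4) J·m⁻¹ = N·m·m⁻¹ = kg·m·s⁻²
  (5) N·m⁻¹ = kg·m·s⁻²·m⁻¹ = kg·s⁻²  ← same
Only (5) matches kg·s⁻².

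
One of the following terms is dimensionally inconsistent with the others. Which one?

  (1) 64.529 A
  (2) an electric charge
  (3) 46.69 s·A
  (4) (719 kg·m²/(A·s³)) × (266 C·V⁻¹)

In SI base units:
  (1) A
  (2) [electric charge] = s·A
  (3) A·s = s·A
  (4) [kg·m²·s⁻³·A⁻¹] · [kg⁻¹·m⁻²·s⁴·A²] = s·A
All reduce to s·A except (1), which is A.

(1)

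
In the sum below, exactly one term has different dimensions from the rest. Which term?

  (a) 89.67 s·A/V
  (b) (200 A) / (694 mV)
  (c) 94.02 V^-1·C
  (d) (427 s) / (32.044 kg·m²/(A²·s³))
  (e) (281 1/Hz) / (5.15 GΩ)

(b)

Dimensions:
  (a) A·s·V⁻¹ = A·s·(J·C⁻¹)⁻¹ = kg⁻¹·m⁻²·s⁴·A²
  (b) [A] / [kg·m²·s⁻³·A⁻¹] = kg⁻¹·m⁻²·s³·A²
  (c) C·V⁻¹ = s·A·(J·C⁻¹)⁻¹ = kg⁻¹·m⁻²·s⁴·A²
  (d) [s] / [kg·m²·s⁻³·A⁻²] = kg⁻¹·m⁻²·s⁴·A²
  (e) [s] / [kg·m²·s⁻³·A⁻²] = kg⁻¹·m⁻²·s⁴·A²
All reduce to kg⁻¹·m⁻²·s⁴·A² except (b), which is kg⁻¹·m⁻²·s³·A².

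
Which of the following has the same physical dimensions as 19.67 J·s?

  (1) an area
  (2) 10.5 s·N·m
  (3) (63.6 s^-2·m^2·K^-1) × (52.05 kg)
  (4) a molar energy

Reference: J·s = N·m·s = kg·m²·s⁻¹.
Each option:
  (1) [area] = m²
  (2) N·m·s = kg·m·s⁻²·m·s = kg·m²·s⁻¹  ← same
  (3) [m²·s⁻²·K⁻¹] · [kg] = kg·m²·s⁻²·K⁻¹
  (4) [molar energy] = kg·m²·s⁻²·mol⁻¹
Only (2) matches kg·m²·s⁻¹.

(2)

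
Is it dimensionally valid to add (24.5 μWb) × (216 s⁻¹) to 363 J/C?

In SI base units:
  (24.5 μWb) × (216 s⁻¹):  [kg·m²·s⁻²·A⁻¹] · [s⁻¹] = kg·m²·s⁻³·A⁻¹
  363 J/C:  J·C⁻¹ = N·m·(s·A)⁻¹ = kg·m²·s⁻³·A⁻¹
Both are kg·m²·s⁻³·A⁻¹, so they have the same dimensions and can be added.

Yes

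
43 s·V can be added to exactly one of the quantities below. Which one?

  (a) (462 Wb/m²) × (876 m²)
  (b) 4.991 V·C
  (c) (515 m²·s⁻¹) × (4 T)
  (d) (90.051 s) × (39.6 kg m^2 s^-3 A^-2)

(a)

Reference: V·s = J·C⁻¹·s = kg·m²·s⁻²·A⁻¹.
Each option:
  (a) [kg·s⁻²·A⁻¹] · [m²] = kg·m²·s⁻²·A⁻¹  ← same
  (b) C·V = s·A·J·C⁻¹ = kg·m²·s⁻²
  (c) [m²·s⁻¹] · [kg·s⁻²·A⁻¹] = kg·m²·s⁻³·A⁻¹
  (d) [s] · [kg·m²·s⁻³·A⁻²] = kg·m²·s⁻²·A⁻²
Only (a) matches kg·m²·s⁻²·A⁻¹.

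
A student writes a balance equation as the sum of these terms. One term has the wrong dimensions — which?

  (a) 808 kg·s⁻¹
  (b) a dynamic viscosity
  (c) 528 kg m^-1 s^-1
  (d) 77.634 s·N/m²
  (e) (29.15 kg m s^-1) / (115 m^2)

Reduce each to base SI dimensions:
  (a) kg·s⁻¹
  (b) [dynamic viscosity] = kg·m⁻¹·s⁻¹
  (c) kg·m⁻¹·s⁻¹
  (d) N·s·m⁻² = kg·m·s⁻²·s·m⁻² = kg·m⁻¹·s⁻¹
  (e) [kg·m·s⁻¹] / [m²] = kg·m⁻¹·s⁻¹
All reduce to kg·m⁻¹·s⁻¹ except (a), which is kg·s⁻¹.

(a)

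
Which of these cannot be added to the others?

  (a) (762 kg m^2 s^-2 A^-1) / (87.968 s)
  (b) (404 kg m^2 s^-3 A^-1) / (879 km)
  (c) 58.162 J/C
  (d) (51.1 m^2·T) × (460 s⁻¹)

(b)

Work out the base dimensions of each:
  (a) [kg·m²·s⁻²·A⁻¹] / [s] = kg·m²·s⁻³·A⁻¹
  (b) [kg·m²·s⁻³·A⁻¹] / [m] = kg·m·s⁻³·A⁻¹
  (c) J·C⁻¹ = N·m·(s·A)⁻¹ = kg·m²·s⁻³·A⁻¹
  (d) [kg·m²·s⁻²·A⁻¹] · [s⁻¹] = kg·m²·s⁻³·A⁻¹
All reduce to kg·m²·s⁻³·A⁻¹ except (b), which is kg·m·s⁻³·A⁻¹.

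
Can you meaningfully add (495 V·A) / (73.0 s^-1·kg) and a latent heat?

In SI base units:
  (495 V·A) / (73.0 s^-1·kg):  [kg·m²·s⁻³] / [kg·s⁻¹] = m²·s⁻²
  a latent heat:  [latent heat] = m²·s⁻²
Both are m²·s⁻², so they have the same dimensions and can be added.

Yes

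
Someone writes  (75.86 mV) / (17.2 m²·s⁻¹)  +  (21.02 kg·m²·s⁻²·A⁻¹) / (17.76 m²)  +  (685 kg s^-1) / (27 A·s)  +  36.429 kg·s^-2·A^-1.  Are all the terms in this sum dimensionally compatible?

Yes

Expand each in SI base units:
  (75.86 mV) / (17.2 m²·s⁻¹):  [kg·m²·s⁻³·A⁻¹] / [m²·s⁻¹] = kg·s⁻²·A⁻¹
  (21.02 kg·m²·s⁻²·A⁻¹) / (17.76 m²):  [kg·m²·s⁻²·A⁻¹] / [m²] = kg·s⁻²·A⁻¹
  (685 kg s^-1) / (27 A·s):  [kg·s⁻¹] / [s·A] = kg·s⁻²·A⁻¹
  36.429 kg·s^-2·A^-1:  kg·s⁻²·A⁻¹
Every term reduces to kg·s⁻²·A⁻¹.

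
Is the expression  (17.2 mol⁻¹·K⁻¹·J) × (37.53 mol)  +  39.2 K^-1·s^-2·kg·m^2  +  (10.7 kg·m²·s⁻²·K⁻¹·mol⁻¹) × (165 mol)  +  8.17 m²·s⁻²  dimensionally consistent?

Reduce each to base SI dimensions:
  (17.2 mol⁻¹·K⁻¹·J) × (37.53 mol):  [kg·m²·s⁻²·K⁻¹·mol⁻¹] · [mol] = kg·m²·s⁻²·K⁻¹
  39.2 K^-1·s^-2·kg·m^2:  kg·m²·s⁻²·K⁻¹
  (10.7 kg·m²·s⁻²·K⁻¹·mol⁻¹) × (165 mol):  [kg·m²·s⁻²·K⁻¹·mol⁻¹] · [mol] = kg·m²·s⁻²·K⁻¹
  8.17 m²·s⁻²:  m²·s⁻²
The terms do not share a single dimension (kg·m²·s⁻²·K⁻¹ vs m²·s⁻²).

No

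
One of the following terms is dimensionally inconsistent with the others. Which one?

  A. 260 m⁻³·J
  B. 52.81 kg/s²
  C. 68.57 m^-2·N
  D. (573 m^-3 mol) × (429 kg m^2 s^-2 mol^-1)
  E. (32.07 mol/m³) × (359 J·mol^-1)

Reduce each to base SI dimensions:
  A. J·m⁻³ = N·m·m⁻³ = kg·m⁻¹·s⁻²
  B. kg·s⁻²
  C. N·m⁻² = kg·m·s⁻²·m⁻² = kg·m⁻¹·s⁻²
  D. [m⁻³·mol] · [kg·m²·s⁻²·mol⁻¹] = kg·m⁻¹·s⁻²
  E. [m⁻³·mol] · [kg·m²·s⁻²·mol⁻¹] = kg·m⁻¹·s⁻²
All reduce to kg·m⁻¹·s⁻² except B., which is kg·s⁻².

B.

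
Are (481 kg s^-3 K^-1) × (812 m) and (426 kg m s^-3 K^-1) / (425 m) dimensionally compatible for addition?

No

Reduce each to base SI dimensions:
  (481 kg s^-3 K^-1) × (812 m):  [kg·s⁻³·K⁻¹] · [m] = kg·m·s⁻³·K⁻¹
  (426 kg m s^-3 K^-1) / (425 m):  [kg·m·s⁻³·K⁻¹] / [m] = kg·s⁻³·K⁻¹
kg·m·s⁻³·K⁻¹ ≠ kg·s⁻³·K⁻¹, so they cannot be added.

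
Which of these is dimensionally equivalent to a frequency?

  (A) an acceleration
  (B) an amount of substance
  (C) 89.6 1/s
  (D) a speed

(C)

Reference: [frequency] = s⁻¹.
Each option:
  (A) [acceleration] = m·s⁻²
  (B) [amount of substance] = mol
  (C) s⁻¹  ← same
  (D) [speed] = m·s⁻¹
Only (C) matches s⁻¹.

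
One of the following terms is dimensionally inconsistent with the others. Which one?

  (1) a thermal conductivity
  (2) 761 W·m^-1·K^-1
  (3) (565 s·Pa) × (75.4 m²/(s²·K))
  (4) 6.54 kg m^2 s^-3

(4)

In SI base units:
  (1) [thermal conductivity] = kg·m·s⁻³·K⁻¹
  (2) W·m⁻¹·K⁻¹ = J·s⁻¹·m⁻¹·K⁻¹ = kg·m·s⁻³·K⁻¹
  (3) [kg·m⁻¹·s⁻¹] · [m²·s⁻²·K⁻¹] = kg·m·s⁻³·K⁻¹
  (4) kg·m²·s⁻³
All reduce to kg·m·s⁻³·K⁻¹ except (4), which is kg·m²·s⁻³.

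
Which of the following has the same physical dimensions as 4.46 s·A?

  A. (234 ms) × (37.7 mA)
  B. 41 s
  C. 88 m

A.

Reference: A·s = s·A.
Each option:
  A. [s] · [A] = s·A  ← same
  B. s
  C. m
Only A. matches s·A.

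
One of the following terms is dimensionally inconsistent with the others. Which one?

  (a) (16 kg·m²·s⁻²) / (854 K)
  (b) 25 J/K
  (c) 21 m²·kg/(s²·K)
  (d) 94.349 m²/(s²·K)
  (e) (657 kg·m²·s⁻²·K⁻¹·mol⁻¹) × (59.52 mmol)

(d)

In SI base units:
  (a) [kg·m²·s⁻²] / [K] = kg·m²·s⁻²·K⁻¹
  (b) J·K⁻¹ = N·m·K⁻¹ = kg·m²·s⁻²·K⁻¹
  (c) kg·m²·s⁻²·K⁻¹
  (d) m²·s⁻²·K⁻¹
  (e) [kg·m²·s⁻²·K⁻¹·mol⁻¹] · [mol] = kg·m²·s⁻²·K⁻¹
All reduce to kg·m²·s⁻²·K⁻¹ except (d), which is m²·s⁻²·K⁻¹.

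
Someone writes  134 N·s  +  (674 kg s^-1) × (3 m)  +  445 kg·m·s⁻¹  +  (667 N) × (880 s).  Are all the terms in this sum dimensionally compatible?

In SI base units:
  134 N·s:  N·s = kg·m·s⁻²·s = kg·m·s⁻¹
  (674 kg s^-1) × (3 m):  [kg·s⁻¹] · [m] = kg·m·s⁻¹
  445 kg·m·s⁻¹:  kg·m·s⁻¹
  (667 N) × (880 s):  [kg·m·s⁻²] · [s] = kg·m·s⁻¹
Every term reduces to kg·m·s⁻¹.

Yes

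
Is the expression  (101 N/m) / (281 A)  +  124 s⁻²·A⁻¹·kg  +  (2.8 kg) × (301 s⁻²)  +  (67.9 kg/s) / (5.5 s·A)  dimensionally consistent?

Reduce each to base SI dimensions:
  (101 N/m) / (281 A):  [kg·s⁻²] / [A] = kg·s⁻²·A⁻¹
  124 s⁻²·A⁻¹·kg:  kg·s⁻²·A⁻¹
  (2.8 kg) × (301 s⁻²):  [kg] · [s⁻²] = kg·s⁻²
  (67.9 kg/s) / (5.5 s·A):  [kg·s⁻¹] / [s·A] = kg·s⁻²·A⁻¹
The terms do not share a single dimension (kg·s⁻² vs kg·s⁻²·A⁻¹).

No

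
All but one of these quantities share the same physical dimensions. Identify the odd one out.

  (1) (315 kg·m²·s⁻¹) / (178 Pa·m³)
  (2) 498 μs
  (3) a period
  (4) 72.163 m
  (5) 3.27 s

(4)

Work out the base dimensions of each:
  (1) [kg·m²·s⁻¹] / [kg·m²·s⁻²] = s
  (2) s
  (3) [period] = s
  (4) m
  (5) s
All reduce to s except (4), which is m.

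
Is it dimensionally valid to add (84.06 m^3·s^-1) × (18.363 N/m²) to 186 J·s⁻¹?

Reduce each to base SI dimensions:
  (84.06 m^3·s^-1) × (18.363 N/m²):  [m³·s⁻¹] · [kg·m⁻¹·s⁻²] = kg·m²·s⁻³
  186 J·s⁻¹:  J·s⁻¹ = N·m·s⁻¹ = kg·m²·s⁻³
Both are kg·m²·s⁻³, so they have the same dimensions and can be added.

Yes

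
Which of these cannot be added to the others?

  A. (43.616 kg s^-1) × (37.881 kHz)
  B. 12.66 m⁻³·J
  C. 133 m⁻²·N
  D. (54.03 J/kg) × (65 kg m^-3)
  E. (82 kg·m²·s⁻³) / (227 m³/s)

Expand each in SI base units:
  A. [kg·s⁻¹] · [s⁻¹] = kg·s⁻²
  B. J·m⁻³ = N·m·m⁻³ = kg·m⁻¹·s⁻²
  C. N·m⁻² = kg·m·s⁻²·m⁻² = kg·m⁻¹·s⁻²
  D. [m²·s⁻²] · [kg·m⁻³] = kg·m⁻¹·s⁻²
  E. [kg·m²·s⁻³] / [m³·s⁻¹] = kg·m⁻¹·s⁻²
All reduce to kg·m⁻¹·s⁻² except A., which is kg·s⁻².

A.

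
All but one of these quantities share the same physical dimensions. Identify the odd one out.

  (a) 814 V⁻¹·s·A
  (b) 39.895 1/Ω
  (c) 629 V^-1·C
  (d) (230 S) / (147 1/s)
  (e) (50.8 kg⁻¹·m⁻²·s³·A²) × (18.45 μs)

Expand each in SI base units:
  (a) A·s·V⁻¹ = A·s·(J·C⁻¹)⁻¹ = kg⁻¹·m⁻²·s⁴·A²
  (b) Ω⁻¹ = (V·A⁻¹)⁻¹ = kg⁻¹·m⁻²·s³·A²
  (c) C·V⁻¹ = s·A·(J·C⁻¹)⁻¹ = kg⁻¹·m⁻²·s⁴·A²
  (d) [kg⁻¹·m⁻²·s³·A²] / [s⁻¹] = kg⁻¹·m⁻²·s⁴·A²
  (e) [kg⁻¹·m⁻²·s³·A²] · [s] = kg⁻¹·m⁻²·s⁴·A²
All reduce to kg⁻¹·m⁻²·s⁴·A² except (b), which is kg⁻¹·m⁻²·s³·A².

(b)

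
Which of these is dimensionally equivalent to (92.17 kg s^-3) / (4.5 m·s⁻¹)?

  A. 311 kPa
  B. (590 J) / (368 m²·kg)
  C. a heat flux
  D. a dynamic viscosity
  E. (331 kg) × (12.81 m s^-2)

Reference: [kg·s⁻³] / [m·s⁻¹] = kg·m⁻¹·s⁻².
Each option:
  A. Pa = N·m⁻² = kg·m⁻¹·s⁻²  ← same
  B. [kg·m²·s⁻²] / [kg·m²] = s⁻²
  C. [heat flux] = kg·s⁻³
  D. [dynamic viscosity] = kg·m⁻¹·s⁻¹
  E. [kg] · [m·s⁻²] = kg·m·s⁻²
Only A. matches kg·m⁻¹·s⁻².

A.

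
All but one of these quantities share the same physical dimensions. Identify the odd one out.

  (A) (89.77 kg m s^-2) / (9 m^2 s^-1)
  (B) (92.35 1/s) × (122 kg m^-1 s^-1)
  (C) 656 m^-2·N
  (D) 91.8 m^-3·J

(A)

Dimensions:
  (A) [kg·m·s⁻²] / [m²·s⁻¹] = kg·m⁻¹·s⁻¹
  (B) [s⁻¹] · [kg·m⁻¹·s⁻¹] = kg·m⁻¹·s⁻²
  (C) N·m⁻² = kg·m·s⁻²·m⁻² = kg·m⁻¹·s⁻²
  (D) J·m⁻³ = N·m·m⁻³ = kg·m⁻¹·s⁻²
All reduce to kg·m⁻¹·s⁻² except (A), which is kg·m⁻¹·s⁻¹.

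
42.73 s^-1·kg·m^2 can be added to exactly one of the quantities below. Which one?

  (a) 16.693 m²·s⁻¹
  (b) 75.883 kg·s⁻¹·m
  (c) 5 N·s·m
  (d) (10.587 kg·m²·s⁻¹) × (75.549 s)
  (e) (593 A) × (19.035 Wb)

Reference: kg·m²·s⁻¹.
Each option:
  (a) m²·s⁻¹
  (b) kg·m·s⁻¹
  (c) N·m·s = kg·m·s⁻²·m·s = kg·m²·s⁻¹  ← same
  (d) [kg·m²·s⁻¹] · [s] = kg·m²
  (e) [A] · [kg·m²·s⁻²·A⁻¹] = kg·m²·s⁻²
Only (c) matches kg·m²·s⁻¹.

(c)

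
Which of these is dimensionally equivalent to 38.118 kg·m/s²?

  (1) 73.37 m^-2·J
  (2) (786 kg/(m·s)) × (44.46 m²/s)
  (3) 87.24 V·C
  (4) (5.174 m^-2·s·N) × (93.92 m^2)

(2)

Reference: kg·m·s⁻².
Each option:
  (1) J·m⁻² = N·m·m⁻² = kg·s⁻²
  (2) [kg·m⁻¹·s⁻¹] · [m²·s⁻¹] = kg·m·s⁻²  ← same
  (3) C·V = s·A·J·C⁻¹ = kg·m²·s⁻²
  (4) [kg·m⁻¹·s⁻¹] · [m²] = kg·m·s⁻¹
Only (2) matches kg·m·s⁻².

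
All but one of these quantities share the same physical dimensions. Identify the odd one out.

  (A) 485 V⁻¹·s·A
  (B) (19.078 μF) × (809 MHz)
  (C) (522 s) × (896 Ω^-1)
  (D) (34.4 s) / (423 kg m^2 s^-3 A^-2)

(B)

Reduce each to base SI dimensions:
  (A) A·s·V⁻¹ = A·s·(J·C⁻¹)⁻¹ = kg⁻¹·m⁻²·s⁴·A²
  (B) [kg⁻¹·m⁻²·s⁴·A²] · [s⁻¹] = kg⁻¹·m⁻²·s³·A²
  (C) [s] · [kg⁻¹·m⁻²·s³·A²] = kg⁻¹·m⁻²·s⁴·A²
  (D) [s] / [kg·m²·s⁻³·A⁻²] = kg⁻¹·m⁻²·s⁴·A²
All reduce to kg⁻¹·m⁻²·s⁴·A² except (B), which is kg⁻¹·m⁻²·s³·A².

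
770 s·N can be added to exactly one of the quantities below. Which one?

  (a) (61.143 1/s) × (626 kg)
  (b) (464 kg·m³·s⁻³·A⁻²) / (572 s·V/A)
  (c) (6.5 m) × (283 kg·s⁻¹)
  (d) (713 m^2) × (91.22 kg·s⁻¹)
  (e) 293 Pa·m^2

(c)

Reference: N·s = kg·m·s⁻²·s = kg·m·s⁻¹.
Each option:
  (a) [s⁻¹] · [kg] = kg·s⁻¹
  (b) [kg·m³·s⁻³·A⁻²] / [kg·m²·s⁻²·A⁻²] = m·s⁻¹
  (c) [m] · [kg·s⁻¹] = kg·m·s⁻¹  ← same
  (d) [m²] · [kg·s⁻¹] = kg·m²·s⁻¹
  (e) Pa·m² = N·m⁻²·m² = kg·m·s⁻²
Only (c) matches kg·m·s⁻¹.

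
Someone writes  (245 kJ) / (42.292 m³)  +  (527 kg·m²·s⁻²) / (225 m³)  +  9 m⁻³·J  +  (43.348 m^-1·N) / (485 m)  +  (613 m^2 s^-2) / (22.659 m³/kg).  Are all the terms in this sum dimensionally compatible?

Reduce each to base SI dimensions:
  (245 kJ) / (42.292 m³):  [kg·m²·s⁻²] / [m³] = kg·m⁻¹·s⁻²
  (527 kg·m²·s⁻²) / (225 m³):  [kg·m²·s⁻²] / [m³] = kg·m⁻¹·s⁻²
  9 m⁻³·J:  J·m⁻³ = N·m·m⁻³ = kg·m⁻¹·s⁻²
  (43.348 m^-1·N) / (485 m):  [kg·s⁻²] / [m] = kg·m⁻¹·s⁻²
  (613 m^2 s^-2) / (22.659 m³/kg):  [m²·s⁻²] / [kg⁻¹·m³] = kg·m⁻¹·s⁻²
Every term reduces to kg·m⁻¹·s⁻².

Yes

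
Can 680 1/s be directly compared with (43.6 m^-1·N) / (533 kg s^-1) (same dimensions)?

Dimensions:
  680 1/s:  s⁻¹
  (43.6 m^-1·N) / (533 kg s^-1):  [kg·s⁻²] / [kg·s⁻¹] = s⁻¹
Both are s⁻¹, so they have the same dimensions and can be added.

Yes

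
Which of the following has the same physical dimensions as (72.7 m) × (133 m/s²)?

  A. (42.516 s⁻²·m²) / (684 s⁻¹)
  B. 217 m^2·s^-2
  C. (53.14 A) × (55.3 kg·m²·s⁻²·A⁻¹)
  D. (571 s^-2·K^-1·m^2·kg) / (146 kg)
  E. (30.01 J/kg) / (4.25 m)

Reference: [m] · [m·s⁻²] = m²·s⁻².
Each option:
  A. [m²·s⁻²] / [s⁻¹] = m²·s⁻¹
  B. m²·s⁻²  ← same
  C. [A] · [kg·m²·s⁻²·A⁻¹] = kg·m²·s⁻²
  D. [kg·m²·s⁻²·K⁻¹] / [kg] = m²·s⁻²·K⁻¹
  E. [m²·s⁻²] / [m] = m·s⁻²
Only B. matches m²·s⁻².

B.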